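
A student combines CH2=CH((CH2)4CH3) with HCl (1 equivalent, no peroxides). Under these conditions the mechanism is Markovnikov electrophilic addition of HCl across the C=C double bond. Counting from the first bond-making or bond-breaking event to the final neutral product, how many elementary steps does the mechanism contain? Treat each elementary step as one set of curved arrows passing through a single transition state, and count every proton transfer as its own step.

Step 1: Electrophilic addition begins with the π(C=C) electrons forming a bond to the proton of HCl. Following Markovnikov's rule, the resulting cation is secondary. The H–Cl bond breaks heterolytically, releasing Cl⁻.
(No 1,2-shift: no single shift to an adjacent carbon would give a more stable cation.)
Step 2: Nucleophilic attack by Cl⁻ on the carbocation completes the addition, giving R–Cl.
Total: 2 elementary steps.

2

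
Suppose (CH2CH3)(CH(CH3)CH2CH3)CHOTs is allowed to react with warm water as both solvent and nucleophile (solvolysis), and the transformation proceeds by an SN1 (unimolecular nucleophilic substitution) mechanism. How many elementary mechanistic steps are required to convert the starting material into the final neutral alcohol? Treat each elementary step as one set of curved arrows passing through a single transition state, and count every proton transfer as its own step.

Step 1: Unassisted departure of TsO⁻ (taking the C–O bonding pair) generates a secondary carbocation.
Step 2: A hydride (H with its bonding pair) migrates from the adjacent sec-butyl carbon to the cationic centre — a 1,2-hydride shift — upgrading the secondary cation to a tertiary one.
Step 3: Nucleophilic capture: the oxygen of H2O bonds to the cationic carbon, producing an oxonium-ion intermediate.
Step 4: Proton transfer from the O–H of the oxonium ion to a solvent molecule delivers the neutral alcohol.
Total: 4 elementary steps.

4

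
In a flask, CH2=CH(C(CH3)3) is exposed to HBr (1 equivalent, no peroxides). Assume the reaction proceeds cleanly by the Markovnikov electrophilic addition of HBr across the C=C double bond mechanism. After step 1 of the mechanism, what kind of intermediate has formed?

Step 1: Electrophilic addition begins with the π(C=C) electrons forming a bond to the proton of HBr. Following Markovnikov's rule, the resulting cation is secondary. The H–Br bond breaks heterolytically, releasing Br⁻.
After step 1 the species present is a secondary carbocation.

secondary carbocation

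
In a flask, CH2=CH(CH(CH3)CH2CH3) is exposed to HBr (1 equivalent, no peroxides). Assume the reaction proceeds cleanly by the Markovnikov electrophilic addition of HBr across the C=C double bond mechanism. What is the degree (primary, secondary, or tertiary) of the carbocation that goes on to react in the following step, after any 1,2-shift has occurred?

Step 1: The π electrons of the C=C bond attack a proton of HBr; Markovnikov addition places the new C–H on the less-substituted alkene carbon, so the positive charge ends up on the more-substituted carbon — a secondary carbocation. The H–Br bond breaks heterolytically, releasing Br⁻.
Step 2: A hydride (H with its bonding pair) migrates from the adjacent sec-butyl carbon to the cationic centre — a 1,2-hydride shift — upgrading the secondary cation to a tertiary one.
The cation rearranges from secondary to tertiary via a 1,2-hydride shift from the adjacent sec-butyl carbon; the tertiary cation is what reacts next.

tertiary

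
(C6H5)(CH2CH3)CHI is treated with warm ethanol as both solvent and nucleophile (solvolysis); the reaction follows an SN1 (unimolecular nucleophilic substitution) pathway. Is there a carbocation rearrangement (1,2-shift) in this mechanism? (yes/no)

no

The first-formed carbocation is secondary.
No single 1,2-shift to an adjacent carbon would produce a more-substituted cation than the one already present, so no rearrangement occurs.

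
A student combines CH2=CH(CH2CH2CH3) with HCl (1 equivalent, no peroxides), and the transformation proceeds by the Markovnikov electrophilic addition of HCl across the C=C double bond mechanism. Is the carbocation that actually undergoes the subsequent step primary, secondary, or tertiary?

secondary

Step 1: The π electrons of the C=C bond attack a proton of HCl; Markovnikov addition places the new C–H on the less-substituted alkene carbon, so the positive charge ends up on the more-substituted carbon — a secondary carbocation. The H–Cl bond breaks heterolytically, releasing Cl⁻.
No single 1,2-shift to an adjacent carbon would give a more-substituted cation, so no rearrangement occurs.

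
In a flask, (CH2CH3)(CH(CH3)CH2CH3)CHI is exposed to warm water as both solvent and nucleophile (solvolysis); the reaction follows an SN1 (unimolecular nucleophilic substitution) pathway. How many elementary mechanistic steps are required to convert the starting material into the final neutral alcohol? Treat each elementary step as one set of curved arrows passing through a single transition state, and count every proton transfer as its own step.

Step 1: The C–I bond breaks with both electrons going to the iodide; I⁻ leaves and a secondary carbocation remains.
Step 2: A hydride (H with its bonding pair) migrates from the adjacent sec-butyl carbon to the cationic centre — a 1,2-hydride shift — upgrading the secondary cation to a tertiary one.
Step 3: H2O donates an oxygen lone pair into the empty p orbital of the cation, giving a protonated alcohol (an oxonium ion).
Step 4: Deprotonation of the oxonium oxygen by solvent water yields the neutral alcohol.
Total: 4 elementary steps.

4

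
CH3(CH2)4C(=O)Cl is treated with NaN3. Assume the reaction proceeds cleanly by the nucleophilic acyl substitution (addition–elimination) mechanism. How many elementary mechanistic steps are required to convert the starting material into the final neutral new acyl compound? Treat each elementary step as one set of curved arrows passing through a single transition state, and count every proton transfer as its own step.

2

Step 1: Nucleophilic addition of N3⁻ to the acyl carbon breaks the π(C=O) bond and yields a tetrahedral, anionic intermediate.
Step 2: An oxygen lone pair re-forms the C=O π bond as the C–Cl σ-bond breaks; Cl⁻ is expelled.
Total: 2 elementary steps.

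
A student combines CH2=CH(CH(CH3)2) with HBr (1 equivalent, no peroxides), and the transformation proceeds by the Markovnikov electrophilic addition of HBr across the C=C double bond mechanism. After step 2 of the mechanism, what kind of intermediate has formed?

tertiary carbocation

Step 1: Electrophilic addition begins with the π(C=C) electrons forming a bond to the proton of HBr. Following Markovnikov's rule, the resulting cation is secondary. The H–Br bond breaks heterolytically, releasing Br⁻.
Step 2: A 1,2-hydride shift from the adjacent isopropyl carbon moves the positive charge from the secondary centre to an adjacent carbon, generating a more stable tertiary carbocation.
After step 2 the species present is a tertiary carbocation.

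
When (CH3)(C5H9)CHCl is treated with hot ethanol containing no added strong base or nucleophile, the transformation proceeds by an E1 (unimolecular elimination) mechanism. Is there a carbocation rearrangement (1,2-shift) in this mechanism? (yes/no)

The first-formed carbocation is secondary.
The adjacent cyclopentyl carbon already bears 2 other carbon substituents and has a hydrogen to migrate; after a 1,2-hydride shift from that carbon the positive charge sits on a tertiary centre.
Tertiary is more stable than secondary, so the shift occurs.

yes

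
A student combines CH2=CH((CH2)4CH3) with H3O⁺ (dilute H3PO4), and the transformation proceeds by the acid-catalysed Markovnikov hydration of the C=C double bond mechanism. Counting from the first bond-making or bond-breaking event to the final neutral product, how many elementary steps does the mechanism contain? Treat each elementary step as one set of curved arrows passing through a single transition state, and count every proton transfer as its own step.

3

Step 1: The π electrons of the C=C bond attack a proton of H3O⁺; Markovnikov addition places the new C–H on the less-substituted alkene carbon, so the positive charge ends up on the more-substituted carbon — a secondary carbocation. H2O is released.
(No 1,2-shift: no single shift to an adjacent carbon would give a more stable cation.)
Step 2: Water acts as the nucleophile: an oxygen lone pair bonds to the cationic carbon, giving an oxonium-ion intermediate.
Step 3: Deprotonation of the oxonium ion by a water molecule delivers the neutral alcohol and regenerates the acid catalyst.
Total: 3 elementary steps.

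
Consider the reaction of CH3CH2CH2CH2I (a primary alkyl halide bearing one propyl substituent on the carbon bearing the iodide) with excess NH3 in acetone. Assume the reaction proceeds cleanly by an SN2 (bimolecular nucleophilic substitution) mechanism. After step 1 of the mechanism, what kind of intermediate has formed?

Step 1: A lone pair on the N of NH3 attacks the α-carbon from the back side while the C–I bond breaks; both bonding electrons leave with I⁻. The product of this concerted step is an alkylammonium ion.
After step 1 the species present is an ammonium ion.

ammonium ion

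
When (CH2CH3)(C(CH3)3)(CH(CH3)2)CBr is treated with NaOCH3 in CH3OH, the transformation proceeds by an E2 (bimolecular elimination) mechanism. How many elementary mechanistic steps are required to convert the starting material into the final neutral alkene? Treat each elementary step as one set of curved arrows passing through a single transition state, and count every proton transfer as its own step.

Step 1: Concerted anti-periplanar elimination: CH3O⁻ abstracts a β-H while Br⁻ leaves, and the C–H electrons become the new C=C π bond — all in a single transition state.
Total: 1 elementary step.

1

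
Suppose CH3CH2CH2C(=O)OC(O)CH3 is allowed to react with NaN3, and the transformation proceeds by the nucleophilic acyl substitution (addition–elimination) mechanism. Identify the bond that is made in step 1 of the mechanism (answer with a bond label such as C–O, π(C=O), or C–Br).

C–N

Step 1: Nucleophilic addition of N3⁻ to the acyl carbon breaks the π(C=O) bond and yields a tetrahedral, anionic intermediate.
The bond formed in this step is the C–N bond.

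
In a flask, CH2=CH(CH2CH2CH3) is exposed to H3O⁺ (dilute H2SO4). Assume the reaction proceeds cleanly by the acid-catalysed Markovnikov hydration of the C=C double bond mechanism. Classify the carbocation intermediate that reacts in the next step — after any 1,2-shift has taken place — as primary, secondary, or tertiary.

secondary

Step 1: Protonation of the alkene by H3O⁺: the π bond acts as the nucleophile and picks up H⁺, giving the more stable (Markovnikov) secondary carbocation. H2O is released.
No single 1,2-shift to an adjacent carbon would give a more-substituted cation, so no rearrangement occurs.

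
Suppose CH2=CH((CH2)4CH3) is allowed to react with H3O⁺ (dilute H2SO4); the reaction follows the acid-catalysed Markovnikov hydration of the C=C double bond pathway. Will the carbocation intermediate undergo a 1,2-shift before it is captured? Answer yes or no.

no

The first-formed carbocation is secondary.
No single 1,2-shift to an adjacent carbon would produce a more-substituted cation than the one already present, so no rearrangement occurs.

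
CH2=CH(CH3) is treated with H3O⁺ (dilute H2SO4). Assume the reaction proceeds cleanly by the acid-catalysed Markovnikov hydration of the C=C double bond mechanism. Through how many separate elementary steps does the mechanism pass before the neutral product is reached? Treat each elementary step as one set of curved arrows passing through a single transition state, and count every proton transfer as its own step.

Step 1: Electrophilic addition begins with the π(C=C) electrons forming a bond to the proton of H3O⁺. Following Markovnikov's rule, the resulting cation is secondary. H2O is released.
(No 1,2-shift: no single shift to an adjacent carbon would give a more stable cation.)
Step 2: A lone pair on the oxygen of H2O attacks the carbocation, forming a C–O bond and an oxonium ion (a protonated alcohol).
Step 3: Proton transfer from the O–H of the oxonium ion to H2O completes the catalytic cycle and yields the alcohol.
Total: 3 elementary steps.

3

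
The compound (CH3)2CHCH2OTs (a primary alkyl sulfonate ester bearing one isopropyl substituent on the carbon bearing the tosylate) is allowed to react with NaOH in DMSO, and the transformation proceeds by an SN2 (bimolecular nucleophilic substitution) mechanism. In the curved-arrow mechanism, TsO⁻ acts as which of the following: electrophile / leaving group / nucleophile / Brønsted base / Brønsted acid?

leaving group

Step 1: Backside attack by OH⁻ on the carbon bearing the tosylate: the new C–O bond forms as the C–O bond breaks, with Walden inversion at carbon.
TsO⁻ departs with both electrons of the breaking σ-bond — that is the definition of a leaving group.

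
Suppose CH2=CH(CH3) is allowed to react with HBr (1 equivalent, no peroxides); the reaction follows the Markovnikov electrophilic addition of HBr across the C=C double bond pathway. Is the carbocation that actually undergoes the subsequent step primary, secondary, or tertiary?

Step 1: Electrophilic addition begins with the π(C=C) electrons forming a bond to the proton of HBr. Following Markovnikov's rule, the resulting cation is secondary. The H–Br bond breaks heterolytically, releasing Br⁻.
No single 1,2-shift to an adjacent carbon would give a more-substituted cation, so no rearrangement occurs.

secondary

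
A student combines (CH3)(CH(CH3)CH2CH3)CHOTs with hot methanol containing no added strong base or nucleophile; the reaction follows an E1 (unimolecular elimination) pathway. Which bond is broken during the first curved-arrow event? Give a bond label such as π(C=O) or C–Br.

Step 1: The C–O bond breaks with both electrons going to the tosylate; TsO⁻ leaves and a secondary carbocation remains.
The bond broken in this step is the C–O bond.

C–O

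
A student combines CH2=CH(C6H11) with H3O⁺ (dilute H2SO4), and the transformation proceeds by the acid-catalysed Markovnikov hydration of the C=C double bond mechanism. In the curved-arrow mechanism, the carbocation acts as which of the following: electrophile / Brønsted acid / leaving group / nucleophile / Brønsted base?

electrophile

Step 3: A lone pair on the oxygen of H2O attacks the carbocation, forming a C–O bond and an oxonium ion (a protonated alcohol).
The carbocation accepts an electron pair into an empty or π* orbital — it is the electrophile.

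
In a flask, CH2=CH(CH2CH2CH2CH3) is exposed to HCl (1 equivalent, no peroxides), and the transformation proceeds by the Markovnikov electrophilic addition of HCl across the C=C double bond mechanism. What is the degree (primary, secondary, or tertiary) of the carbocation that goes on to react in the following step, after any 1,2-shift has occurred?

secondary

Step 1: Protonation of the alkene by HCl: the π bond acts as the nucleophile and picks up H⁺, giving the more stable (Markovnikov) secondary carbocation. The H–Cl bond breaks heterolytically, releasing Cl⁻.
No single 1,2-shift to an adjacent carbon would give a more-substituted cation, so no rearrangement occurs.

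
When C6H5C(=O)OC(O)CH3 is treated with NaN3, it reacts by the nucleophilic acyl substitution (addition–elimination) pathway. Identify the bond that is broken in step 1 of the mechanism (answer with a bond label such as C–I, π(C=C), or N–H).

π(C=O)

Step 1: Nucleophilic addition of N3⁻ to the acyl carbon breaks the π(C=O) bond and yields a tetrahedral, anionic intermediate.
The bond broken in this step is the π(C=O) bond.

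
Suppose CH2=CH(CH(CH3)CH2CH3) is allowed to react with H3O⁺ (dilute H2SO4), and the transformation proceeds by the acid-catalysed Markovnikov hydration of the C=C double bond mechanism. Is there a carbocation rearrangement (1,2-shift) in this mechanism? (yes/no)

yes

The first-formed carbocation is secondary.
The adjacent sec-butyl carbon already bears 2 other carbon substituents and has a hydrogen to migrate; after a 1,2-hydride shift from that carbon the positive charge sits on a tertiary centre.
Tertiary is more stable than secondary, so the shift occurs.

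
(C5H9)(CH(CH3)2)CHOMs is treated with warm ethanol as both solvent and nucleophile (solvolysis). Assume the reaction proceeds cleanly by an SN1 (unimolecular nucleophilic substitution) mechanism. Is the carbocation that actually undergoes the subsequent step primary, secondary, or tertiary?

tertiary

Step 1: The C–O bond breaks with both electrons going to the mesylate; MsO⁻ leaves and a secondary carbocation remains.
Step 2: A hydride (H with its bonding pair) migrates from the adjacent isopropyl carbon to the cationic centre — a 1,2-hydride shift — upgrading the secondary cation to a tertiary one.
The cation rearranges from secondary to tertiary via a 1,2-hydride shift from the adjacent isopropyl carbon; the tertiary cation is what reacts next.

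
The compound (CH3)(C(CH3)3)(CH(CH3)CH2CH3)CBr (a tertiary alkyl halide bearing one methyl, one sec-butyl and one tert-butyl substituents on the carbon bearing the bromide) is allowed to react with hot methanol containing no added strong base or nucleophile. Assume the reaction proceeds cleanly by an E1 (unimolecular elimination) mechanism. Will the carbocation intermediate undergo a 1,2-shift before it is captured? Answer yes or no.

The first-formed carbocation is tertiary.
No single 1,2-shift to an adjacent carbon would produce a more-substituted cation than the one already present, so no rearrangement occurs.

no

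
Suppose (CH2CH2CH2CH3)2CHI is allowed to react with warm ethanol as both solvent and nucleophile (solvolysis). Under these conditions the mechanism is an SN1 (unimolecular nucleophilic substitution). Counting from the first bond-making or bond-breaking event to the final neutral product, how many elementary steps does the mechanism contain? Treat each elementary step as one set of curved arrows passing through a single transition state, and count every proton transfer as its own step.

Step 1: Ionisation: the C–I σ-bond cleaves heterolytically; both bonding electrons depart with I⁻, leaving a secondary carbocation at the α-carbon.
(No 1,2-shift: no single shift to an adjacent carbon would give a more stable cation.)
Step 2: A lone pair on the oxygen of CH3CH2OH attacks the carbocation, forming a new C–O σ-bond and an oxonium ion.
Step 3: Proton transfer from the O–H of the oxonium ion to a solvent molecule delivers the neutral ether.
Total: 3 elementary steps.

3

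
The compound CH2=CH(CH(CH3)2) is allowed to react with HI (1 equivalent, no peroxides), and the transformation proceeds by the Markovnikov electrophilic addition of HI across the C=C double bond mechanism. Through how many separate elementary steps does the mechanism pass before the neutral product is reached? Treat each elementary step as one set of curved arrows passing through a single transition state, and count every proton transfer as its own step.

3

Step 1: Electrophilic addition begins with the π(C=C) electrons forming a bond to the proton of HI. Following Markovnikov's rule, the resulting cation is secondary. The H–I bond breaks heterolytically, releasing I⁻.
Step 2: A hydride (H with its bonding pair) migrates from the adjacent isopropyl carbon to the cationic centre — a 1,2-hydride shift — upgrading the secondary cation to a tertiary one.
Step 3: Nucleophilic attack by I⁻ on the carbocation completes the addition, giving R–I.
Total: 3 elementary steps.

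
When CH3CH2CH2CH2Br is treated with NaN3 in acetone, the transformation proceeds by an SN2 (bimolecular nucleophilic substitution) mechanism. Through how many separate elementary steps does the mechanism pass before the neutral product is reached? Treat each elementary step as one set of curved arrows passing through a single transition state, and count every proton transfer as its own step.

Step 1: Backside attack by N3⁻ on the carbon bearing the bromide: the new C–N bond forms as the C–Br bond breaks, with Walden inversion at carbon.
Total: 1 elementary step.

1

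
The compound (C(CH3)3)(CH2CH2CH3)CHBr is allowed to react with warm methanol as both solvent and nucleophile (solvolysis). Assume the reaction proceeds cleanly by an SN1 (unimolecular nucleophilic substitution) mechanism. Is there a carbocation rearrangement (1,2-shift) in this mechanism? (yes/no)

The first-formed carbocation is secondary.
The adjacent tert-butyl carbon has no hydrogen but bears methyl groups; migration of one methyl with its bonding pair (a 1,2-methyl shift) places the charge on a tertiary centre.
Tertiary is more stable than secondary, so the shift occurs.

yes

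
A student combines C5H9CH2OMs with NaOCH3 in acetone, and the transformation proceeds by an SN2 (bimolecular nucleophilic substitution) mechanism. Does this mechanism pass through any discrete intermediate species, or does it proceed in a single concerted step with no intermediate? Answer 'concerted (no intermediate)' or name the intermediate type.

Backside attack by CH3O⁻ on the carbon bearing the mesylate: the new C–O bond forms as the C–O bond breaks, with Walden inversion at carbon.
All bond changes occur in one transition state; no discrete intermediate is formed.

concerted (no intermediate)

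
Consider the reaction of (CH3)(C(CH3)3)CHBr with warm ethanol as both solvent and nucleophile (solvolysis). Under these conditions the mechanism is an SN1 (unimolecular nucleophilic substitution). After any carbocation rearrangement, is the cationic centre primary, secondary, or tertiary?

tertiary

Step 1: The C–Br bond breaks with both electrons going to the bromide; Br⁻ leaves and a secondary carbocation remains.
Step 2: A methyl group with its bonding pair migrates from the adjacent tert-butyl carbon to the cationic centre — a 1,2-methyl shift — upgrading the secondary cation to a tertiary one.
The cation rearranges from secondary to tertiary via a 1,2-methyl shift from the adjacent tert-butyl carbon; the tertiary cation is what reacts next.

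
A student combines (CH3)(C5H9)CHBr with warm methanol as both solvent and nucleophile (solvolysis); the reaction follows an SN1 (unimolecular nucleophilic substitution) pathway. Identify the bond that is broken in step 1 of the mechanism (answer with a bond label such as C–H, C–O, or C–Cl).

Step 1: Ionisation: the C–Br σ-bond cleaves heterolytically; both bonding electrons depart with Br⁻, leaving a secondary carbocation at the α-carbon.
The bond broken in this step is the C–Br bond.

C–Br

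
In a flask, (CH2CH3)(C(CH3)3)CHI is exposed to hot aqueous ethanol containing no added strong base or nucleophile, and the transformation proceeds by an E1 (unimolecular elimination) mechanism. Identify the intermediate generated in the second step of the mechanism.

tertiary carbocation

Step 1: Ionisation: the C–I σ-bond cleaves heterolytically; both bonding electrons depart with I⁻, leaving a secondary carbocation at the α-carbon.
Step 2: A 1,2-methyl shift from the adjacent tert-butyl carbon moves the positive charge from the secondary centre to an adjacent carbon, generating a more stable tertiary carbocation.
After step 2 the species present is a tertiary carbocation.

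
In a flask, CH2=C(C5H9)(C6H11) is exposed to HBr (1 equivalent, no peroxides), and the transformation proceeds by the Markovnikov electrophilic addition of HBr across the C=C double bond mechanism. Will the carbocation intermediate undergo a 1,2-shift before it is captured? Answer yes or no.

The first-formed carbocation is tertiary.
No single 1,2-shift to an adjacent carbon would produce a more-substituted cation than the one already present, so no rearrangement occurs.

no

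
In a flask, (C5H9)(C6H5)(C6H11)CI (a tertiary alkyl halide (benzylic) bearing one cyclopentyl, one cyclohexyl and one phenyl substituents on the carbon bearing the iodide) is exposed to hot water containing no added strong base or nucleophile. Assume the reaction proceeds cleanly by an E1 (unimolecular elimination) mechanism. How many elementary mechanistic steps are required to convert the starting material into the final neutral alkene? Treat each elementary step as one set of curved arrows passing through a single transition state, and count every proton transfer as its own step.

Step 1: Ionisation: the C–I σ-bond cleaves heterolytically; both bonding electrons depart with I⁻, leaving a tertiary carbocation at the α-carbon.
(No 1,2-shift: no single shift to an adjacent carbon would give a more stable cation.)
Step 2: Loss of a β-proton to a water molecule of the solvent: the C–H bonding pair collapses toward the cationic carbon to form the C=C π bond, yielding the alkene.
Total: 2 elementary steps.

2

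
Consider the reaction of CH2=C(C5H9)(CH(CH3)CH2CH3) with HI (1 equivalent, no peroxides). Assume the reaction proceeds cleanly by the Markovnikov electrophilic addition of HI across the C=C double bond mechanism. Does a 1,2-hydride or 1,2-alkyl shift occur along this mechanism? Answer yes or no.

The first-formed carbocation is tertiary.
No single 1,2-shift to an adjacent carbon would produce a more-substituted cation than the one already present, so no rearrangement occurs.

no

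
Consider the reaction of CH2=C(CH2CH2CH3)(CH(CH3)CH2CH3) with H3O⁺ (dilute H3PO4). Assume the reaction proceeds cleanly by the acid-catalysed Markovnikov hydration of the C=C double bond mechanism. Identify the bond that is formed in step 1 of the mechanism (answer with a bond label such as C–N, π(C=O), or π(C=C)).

C–H

Step 1: Electrophilic addition begins with the π(C=C) electrons forming a bond to the proton of H3O⁺. Following Markovnikov's rule, the resulting cation is tertiary. H2O is released.
The bond formed in this step is the C–H bond.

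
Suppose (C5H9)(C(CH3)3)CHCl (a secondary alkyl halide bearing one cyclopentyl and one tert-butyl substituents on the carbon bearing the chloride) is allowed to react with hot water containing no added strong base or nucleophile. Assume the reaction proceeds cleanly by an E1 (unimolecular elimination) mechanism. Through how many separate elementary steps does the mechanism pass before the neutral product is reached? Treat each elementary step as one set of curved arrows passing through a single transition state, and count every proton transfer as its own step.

Step 1: Rate-determining heterolysis of the C–Cl bond gives Cl⁻ and a secondary carbocation.
Step 2: A 1,2-hydride shift from the adjacent cyclopentyl carbon moves the positive charge from the secondary centre to an adjacent carbon, generating a more stable tertiary carbocation.
Step 3: A weak base (a water molecule from the solvent) removes a proton from a carbon adjacent to the cationic centre; the electrons of that C–H bond become the new π(C=C) bond, giving the alkene.
Total: 3 elementary steps.

3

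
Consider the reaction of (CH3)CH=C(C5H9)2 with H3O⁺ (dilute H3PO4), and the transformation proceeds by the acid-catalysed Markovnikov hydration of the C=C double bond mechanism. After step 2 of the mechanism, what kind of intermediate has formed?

Step 1: The π electrons of the C=C bond attack a proton of H3O⁺; Markovnikov addition places the new C–H on the less-substituted alkene carbon, so the positive charge ends up on the more-substituted carbon — a tertiary carbocation. H2O is released.
Step 2: Nucleophilic capture of the cation by H2O produces the protonated alcohol (an oxonium ion).
After step 2 the species present is an oxonium ion.

oxonium ion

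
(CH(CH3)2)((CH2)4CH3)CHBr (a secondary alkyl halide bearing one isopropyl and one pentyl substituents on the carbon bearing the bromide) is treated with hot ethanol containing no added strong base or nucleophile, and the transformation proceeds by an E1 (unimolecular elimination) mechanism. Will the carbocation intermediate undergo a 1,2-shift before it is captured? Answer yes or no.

yes

The first-formed carbocation is secondary.
The adjacent isopropyl carbon already bears 2 other carbon substituents and has a hydrogen to migrate; after a 1,2-hydride shift from that carbon the positive charge sits on a tertiary centre.
Tertiary is more stable than secondary, so the shift occurs.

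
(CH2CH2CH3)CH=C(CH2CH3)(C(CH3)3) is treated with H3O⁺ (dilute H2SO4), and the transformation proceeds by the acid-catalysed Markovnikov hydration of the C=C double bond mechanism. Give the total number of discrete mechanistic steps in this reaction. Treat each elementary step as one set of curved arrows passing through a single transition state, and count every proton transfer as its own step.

Step 1: Electrophilic addition begins with the π(C=C) electrons forming a bond to the proton of H3O⁺. Following Markovnikov's rule, the resulting cation is tertiary. H2O is released.
(No 1,2-shift: no single shift to an adjacent carbon would give a more stable cation.)
Step 2: Water acts as the nucleophile: an oxygen lone pair bonds to the cationic carbon, giving an oxonium-ion intermediate.
Step 3: Proton transfer from the O–H of the oxonium ion to H2O completes the catalytic cycle and yields the alcohol.
Total: 3 elementary steps.

3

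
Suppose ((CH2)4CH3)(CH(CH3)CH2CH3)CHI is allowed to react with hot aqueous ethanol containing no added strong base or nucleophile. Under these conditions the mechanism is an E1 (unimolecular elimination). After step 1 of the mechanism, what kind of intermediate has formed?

secondary carbocation

Step 1: The C–I bond breaks with both electrons going to the iodide; I⁻ leaves and a secondary carbocation remains.
After step 1 the species present is a secondary carbocation.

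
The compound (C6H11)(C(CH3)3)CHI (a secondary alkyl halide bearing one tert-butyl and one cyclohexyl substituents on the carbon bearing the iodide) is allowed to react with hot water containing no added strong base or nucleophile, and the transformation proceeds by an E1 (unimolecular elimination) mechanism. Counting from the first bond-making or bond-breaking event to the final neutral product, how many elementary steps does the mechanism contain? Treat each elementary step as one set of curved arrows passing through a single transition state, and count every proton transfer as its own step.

3

Step 1: The C–I bond breaks with both electrons going to the iodide; I⁻ leaves and a secondary carbocation remains.
Step 2: A hydride (H with its bonding pair) migrates from the adjacent cyclohexyl carbon to the cationic centre — a 1,2-hydride shift — upgrading the secondary cation to a tertiary one.
Step 3: A water molecule (solvent) deprotonates a β-carbon; as the C–H bond breaks, those electrons form the new alkene π bond.
Total: 3 elementary steps.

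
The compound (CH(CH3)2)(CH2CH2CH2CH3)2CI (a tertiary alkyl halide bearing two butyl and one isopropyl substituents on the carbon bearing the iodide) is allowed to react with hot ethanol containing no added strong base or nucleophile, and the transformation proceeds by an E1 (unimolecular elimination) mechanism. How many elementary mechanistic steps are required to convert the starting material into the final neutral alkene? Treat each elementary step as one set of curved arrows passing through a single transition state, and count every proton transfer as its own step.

Step 1: Unassisted departure of I⁻ (taking the C–I bonding pair) generates a tertiary carbocation.
(No 1,2-shift: no single shift to an adjacent carbon would give a more stable cation.)
Step 2: Loss of a β-proton to an ethanol molecule of the solvent: the C–H bonding pair collapses toward the cationic carbon to form the C=C π bond, yielding the alkene.
Total: 2 elementary steps.

2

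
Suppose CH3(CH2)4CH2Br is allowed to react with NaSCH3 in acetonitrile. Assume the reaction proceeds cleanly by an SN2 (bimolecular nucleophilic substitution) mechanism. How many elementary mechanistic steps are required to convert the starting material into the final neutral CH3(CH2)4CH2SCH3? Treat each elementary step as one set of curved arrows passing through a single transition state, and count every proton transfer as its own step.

1

Step 1: CH3S⁻ attacks the back face of the α-carbon while Br⁻ departs with the C–Br bonding pair — a single concerted displacement through a pentacoordinate transition state.
Total: 1 elementary step.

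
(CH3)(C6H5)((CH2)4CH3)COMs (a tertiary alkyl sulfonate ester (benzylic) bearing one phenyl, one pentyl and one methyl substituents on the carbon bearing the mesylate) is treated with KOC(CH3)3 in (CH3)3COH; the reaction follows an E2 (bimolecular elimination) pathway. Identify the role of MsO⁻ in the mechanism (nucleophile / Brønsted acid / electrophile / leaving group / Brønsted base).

leaving group

Step 1: The strong base (CH3)3CO⁻ removes a β-hydrogen; in the same concerted event the electrons of the breaking C–H bond form the new π(C=C) bond and the C–O σ-bond breaks, expelling MsO⁻. Anti-periplanar geometry; one transition state.
MsO⁻ departs with both electrons of the breaking σ-bond — that is the definition of a leaving group.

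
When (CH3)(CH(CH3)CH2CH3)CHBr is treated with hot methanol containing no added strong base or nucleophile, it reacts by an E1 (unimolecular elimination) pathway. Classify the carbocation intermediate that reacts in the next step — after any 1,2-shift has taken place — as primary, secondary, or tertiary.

tertiary

Step 1: Ionisation: the C–Br σ-bond cleaves heterolytically; both bonding electrons depart with Br⁻, leaving a secondary carbocation at the α-carbon.
Step 2: Carbocation rearrangement: a 1,2-hydride shift from the adjacent sec-butyl carbon converts the initially-formed secondary cation into the more stable tertiary cation.
The cation rearranges from secondary to tertiary via a 1,2-hydride shift from the adjacent sec-butyl carbon; the tertiary cation is what reacts next.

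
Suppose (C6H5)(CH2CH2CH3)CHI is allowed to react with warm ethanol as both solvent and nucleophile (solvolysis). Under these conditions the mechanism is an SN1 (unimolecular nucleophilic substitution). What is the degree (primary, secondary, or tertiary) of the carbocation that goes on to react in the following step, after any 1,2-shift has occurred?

secondary

Step 1: Ionisation: the C–I σ-bond cleaves heterolytically; both bonding electrons depart with I⁻, leaving a secondary carbocation at the α-carbon.
No single 1,2-shift to an adjacent carbon would give a more-substituted cation, so no rearrangement occurs.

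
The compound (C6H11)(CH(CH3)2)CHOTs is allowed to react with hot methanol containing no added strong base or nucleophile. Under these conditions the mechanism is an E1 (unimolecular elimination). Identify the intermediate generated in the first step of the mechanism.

secondary carbocation

Step 1: The C–O bond breaks with both electrons going to the tosylate; TsO⁻ leaves and a secondary carbocation remains.
After step 1 the species present is a secondary carbocation.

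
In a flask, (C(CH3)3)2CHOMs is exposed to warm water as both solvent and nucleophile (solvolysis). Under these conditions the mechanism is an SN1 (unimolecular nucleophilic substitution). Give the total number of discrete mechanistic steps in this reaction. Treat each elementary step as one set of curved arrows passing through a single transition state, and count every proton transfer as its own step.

4

Step 1: Rate-determining heterolysis of the C–O bond gives MsO⁻ and a secondary carbocation.
Step 2: Carbocation rearrangement: a 1,2-methyl shift from the adjacent tert-butyl carbon converts the initially-formed secondary cation into the more stable tertiary cation.
Step 3: A lone pair on the oxygen of H2O attacks the carbocation, forming a new C–O σ-bond and an oxonium ion.
Step 4: Proton transfer from the O–H of the oxonium ion to a solvent molecule delivers the neutral alcohol.
Total: 4 elementary steps.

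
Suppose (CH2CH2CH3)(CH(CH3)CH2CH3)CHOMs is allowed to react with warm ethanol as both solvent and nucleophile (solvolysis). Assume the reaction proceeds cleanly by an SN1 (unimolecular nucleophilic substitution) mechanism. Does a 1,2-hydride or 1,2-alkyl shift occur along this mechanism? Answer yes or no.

The first-formed carbocation is secondary.
The adjacent sec-butyl carbon already bears 2 other carbon substituents and has a hydrogen to migrate; after a 1,2-hydride shift from that carbon the positive charge sits on a tertiary centre.
Tertiary is more stable than secondary, so the shift occurs.

yes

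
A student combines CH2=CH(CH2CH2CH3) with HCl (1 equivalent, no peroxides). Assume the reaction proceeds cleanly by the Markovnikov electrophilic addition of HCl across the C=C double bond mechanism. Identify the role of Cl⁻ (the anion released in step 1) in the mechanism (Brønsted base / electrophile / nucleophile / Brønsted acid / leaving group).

nucleophile

Step 2: Nucleophilic attack by Cl⁻ on the carbocation completes the addition, giving R–Cl.
Cl⁻ (the anion released in step 1) donates an electron pair to form a new σ-bond to carbon — it is the nucleophile.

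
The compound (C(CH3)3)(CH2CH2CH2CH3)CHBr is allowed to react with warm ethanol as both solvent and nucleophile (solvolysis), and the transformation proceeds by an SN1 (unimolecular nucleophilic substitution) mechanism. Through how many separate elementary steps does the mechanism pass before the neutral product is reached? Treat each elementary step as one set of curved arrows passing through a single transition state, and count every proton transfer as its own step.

Step 1: The C–Br bond breaks with both electrons going to the bromide; Br⁻ leaves and a secondary carbocation remains.
Step 2: A 1,2-methyl shift from the adjacent tert-butyl carbon moves the positive charge from the secondary centre to an adjacent carbon, generating a more stable tertiary carbocation.
Step 3: Nucleophilic capture: the oxygen of CH3CH2OH bonds to the cationic carbon, producing an oxonium-ion intermediate.
Step 4: Proton transfer from the O–H of the oxonium ion to a solvent molecule delivers the neutral ether.
Total: 4 elementary steps.

4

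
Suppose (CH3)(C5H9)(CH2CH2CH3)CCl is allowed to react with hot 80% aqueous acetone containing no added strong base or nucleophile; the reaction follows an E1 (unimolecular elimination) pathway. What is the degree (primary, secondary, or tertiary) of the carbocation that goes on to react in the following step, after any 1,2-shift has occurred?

Step 1: Unassisted departure of Cl⁻ (taking the C–Cl bonding pair) generates a tertiary carbocation.
No single 1,2-shift to an adjacent carbon would give a more-substituted cation, so no rearrangement occurs.

tertiary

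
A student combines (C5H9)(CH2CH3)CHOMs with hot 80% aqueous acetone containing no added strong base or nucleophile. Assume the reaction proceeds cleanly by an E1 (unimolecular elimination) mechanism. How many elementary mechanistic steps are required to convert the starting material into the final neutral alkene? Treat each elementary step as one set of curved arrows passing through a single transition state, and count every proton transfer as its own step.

3

Step 1: The C–O bond breaks with both electrons going to the mesylate; MsO⁻ leaves and a secondary carbocation remains.
Step 2: A hydride (H with its bonding pair) migrates from the adjacent cyclopentyl carbon to the cationic centre — a 1,2-hydride shift — upgrading the secondary cation to a tertiary one.
Step 3: Loss of a β-proton to a water molecule of the solvent: the C–H bonding pair collapses toward the cationic carbon to form the C=C π bond, yielding the alkene.
Total: 3 elementary steps.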